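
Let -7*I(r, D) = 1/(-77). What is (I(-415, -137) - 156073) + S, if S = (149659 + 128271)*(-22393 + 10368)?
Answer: -1801480470096/539 ≈ -3.3423e+9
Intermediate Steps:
I(r, D) = 1/539 (I(r, D) = -1/7/(-77) = -1/7*(-1/77) = 1/539)
S = -3342108250 (S = 277930*(-12025) = -3342108250)
(I(-415, -137) - 156073) + S = (1/539 - 156073) - 3342108250 = -84123346/539 - 3342108250 = -1801480470096/539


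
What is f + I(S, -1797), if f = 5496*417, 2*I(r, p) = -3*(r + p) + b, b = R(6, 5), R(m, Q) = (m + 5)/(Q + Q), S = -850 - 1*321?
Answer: 45925691/20 ≈ 2.2963e+6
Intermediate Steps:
S = -1171 (S = -850 - 321 = -1171)
R(m, Q) = (5 + m)/(2*Q) (R(m, Q) = (5 + m)/((2*Q)) = (5 + m)*(1/(2*Q)) = (5 + m)/(2*Q))
b = 11/10 (b = (½)*(5 + 6)/5 = (½)*(⅕)*11 = 11/10 ≈ 1.1000)
I(r, p) = 11/20 - 3*p/2 - 3*r/2 (I(r, p) = (-3*(r + p) + 11/10)/2 = (-3*(p + r) + 11/10)/2 = ((-3*p - 3*r) + 11/10)/2 = (11/10 - 3*p - 3*r)/2 = 11/20 - 3*p/2 - 3*r/2)
f = 2291832
f + I(S, -1797) = 2291832 + (11/20 - 3/2*(-1797) - 3/2*(-1171)) = 2291832 + (11/20 + 5391/2 + 3513/2) = 2291832 + 89051/20 = 45925691/20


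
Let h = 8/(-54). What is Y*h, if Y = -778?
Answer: 3112/27 ≈ 115.26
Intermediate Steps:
h = -4/27 (h = 8*(-1/54) = -4/27 ≈ -0.14815)
Y*h = -778*(-4/27) = 3112/27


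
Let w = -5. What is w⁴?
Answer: 625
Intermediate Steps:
w⁴ = (-5)⁴ = 625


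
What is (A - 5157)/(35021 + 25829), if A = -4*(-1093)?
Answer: -157/12170 ≈ -0.012901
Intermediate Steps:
A = 4372
(A - 5157)/(35021 + 25829) = (4372 - 5157)/(35021 + 25829) = -785/60850 = -785*1/60850 = -157/12170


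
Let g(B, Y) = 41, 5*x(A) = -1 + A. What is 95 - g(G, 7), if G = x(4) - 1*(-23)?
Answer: 54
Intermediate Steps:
x(A) = -1/5 + A/5 (x(A) = (-1 + A)/5 = -1/5 + A/5)
G = 118/5 (G = (-1/5 + (1/5)*4) - 1*(-23) = (-1/5 + 4/5) + 23 = 3/5 + 23 = 118/5 ≈ 23.600)
95 - g(G, 7) = 95 - 1*41 = 95 - 41 = 54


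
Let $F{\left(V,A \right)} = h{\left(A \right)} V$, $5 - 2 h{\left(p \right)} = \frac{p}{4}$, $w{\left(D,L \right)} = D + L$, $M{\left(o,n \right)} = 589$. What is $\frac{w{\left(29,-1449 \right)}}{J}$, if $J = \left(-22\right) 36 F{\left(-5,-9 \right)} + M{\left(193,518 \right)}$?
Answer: $- \frac{355}{3736} \approx -0.095021$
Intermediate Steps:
$h{\left(p \right)} = \frac{5}{2} - \frac{p}{8}$ ($h{\left(p \right)} = \frac{5}{2} - \frac{p \frac{1}{4}}{2} = \frac{5}{2} - \frac{\frac{1}{4} p}{2} = \frac{5}{2} - \frac{p}{8}$)
$F{\left(V,A \right)} = V \left(\frac{5}{2} - \frac{A}{8}\right)$ ($F{\left(V,A \right)} = \left(\frac{5}{2} - \frac{A}{8}\right) V = V \left(\frac{5}{2} - \frac{A}{8}\right)$)
$J = 14944$ ($J = \left(-22\right) 36 \cdot \frac{1}{8} \left(-5\right) \left(20 - -9\right) + 589 = - 792 \cdot \frac{1}{8} \left(-5\right) \left(20 + 9\right) + 589 = - 792 \cdot \frac{1}{8} \left(-5\right) 29 + 589 = \left(-792\right) \left(- \frac{145}{8}\right) + 589 = 14355 + 589 = 14944$)
$\frac{w{\left(29,-1449 \right)}}{J} = \frac{29 - 1449}{14944} = \left(-1420\right) \frac{1}{14944} = - \frac{355}{3736}$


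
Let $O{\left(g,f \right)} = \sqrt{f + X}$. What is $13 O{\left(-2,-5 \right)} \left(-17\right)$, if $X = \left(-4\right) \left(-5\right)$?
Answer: $- 221 \sqrt{15} \approx -855.93$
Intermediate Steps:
$X = 20$
$O{\left(g,f \right)} = \sqrt{20 + f}$ ($O{\left(g,f \right)} = \sqrt{f + 20} = \sqrt{20 + f}$)
$13 O{\left(-2,-5 \right)} \left(-17\right) = 13 \sqrt{20 - 5} \left(-17\right) = 13 \sqrt{15} \left(-17\right) = - 221 \sqrt{15}$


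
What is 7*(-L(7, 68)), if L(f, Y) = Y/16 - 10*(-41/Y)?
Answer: -4893/68 ≈ -71.956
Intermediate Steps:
L(f, Y) = 410/Y + Y/16 (L(f, Y) = Y*(1/16) - 10*(-41/Y) = Y/16 - 10*(-41/Y) = Y/16 - (-410)/Y = Y/16 + 410/Y = 410/Y + Y/16)
7*(-L(7, 68)) = 7*(-(410/68 + (1/16)*68)) = 7*(-(410*(1/68) + 17/4)) = 7*(-(205/34 + 17/4)) = 7*(-1*699/68) = 7*(-699/68) = -4893/68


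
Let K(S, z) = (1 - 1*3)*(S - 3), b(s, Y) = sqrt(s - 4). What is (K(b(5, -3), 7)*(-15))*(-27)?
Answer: 1620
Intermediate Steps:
b(s, Y) = sqrt(-4 + s)
K(S, z) = 6 - 2*S (K(S, z) = (1 - 3)*(-3 + S) = -2*(-3 + S) = 6 - 2*S)
(K(b(5, -3), 7)*(-15))*(-27) = ((6 - 2*sqrt(-4 + 5))*(-15))*(-27) = ((6 - 2*sqrt(1))*(-15))*(-27) = ((6 - 2*1)*(-15))*(-27) = ((6 - 2)*(-15))*(-27) = (4*(-15))*(-27) = -60*(-27) = 1620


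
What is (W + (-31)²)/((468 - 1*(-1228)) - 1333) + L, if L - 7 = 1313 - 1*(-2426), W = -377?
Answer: 1360382/363 ≈ 3747.6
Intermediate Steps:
L = 3746 (L = 7 + (1313 - 1*(-2426)) = 7 + (1313 + 2426) = 7 + 3739 = 3746)
(W + (-31)²)/((468 - 1*(-1228)) - 1333) + L = (-377 + (-31)²)/((468 - 1*(-1228)) - 1333) + 3746 = (-377 + 961)/((468 + 1228) - 1333) + 3746 = 584/(1696 - 1333) + 3746 = 584/363 + 3746 = 1360382/363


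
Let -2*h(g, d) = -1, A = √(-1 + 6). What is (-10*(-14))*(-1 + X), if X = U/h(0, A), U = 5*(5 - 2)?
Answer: 4060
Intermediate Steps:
U = 15 (U = 5*3 = 15)
A = √5 ≈ 2.2361
h(g, d) = ½ (h(g, d) = -½*(-1) = ½)
X = 30 (X = 15/(½) = 15*2 = 30)
(-10*(-14))*(-1 + X) = (-10*(-14))*(-1 + 30) = 140*29 = 4060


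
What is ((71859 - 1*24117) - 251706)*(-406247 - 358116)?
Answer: 155902534932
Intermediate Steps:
((71859 - 1*24117) - 251706)*(-406247 - 358116) = ((71859 - 24117) - 251706)*(-764363) = (47742 - 251706)*(-764363) = -203964*(-764363) = 155902534932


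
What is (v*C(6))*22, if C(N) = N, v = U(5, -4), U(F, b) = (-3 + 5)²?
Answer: 528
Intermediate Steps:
U(F, b) = 4 (U(F, b) = 2² = 4)
v = 4
(v*C(6))*22 = (4*6)*22 = 24*22 = 528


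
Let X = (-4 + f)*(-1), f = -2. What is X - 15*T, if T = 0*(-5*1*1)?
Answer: 6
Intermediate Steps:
X = 6 (X = (-4 - 2)*(-1) = -6*(-1) = 6)
T = 0 (T = 0*(-5*1) = 0*(-5) = 0)
X - 15*T = 6 - 15*0 = 6 + 0 = 6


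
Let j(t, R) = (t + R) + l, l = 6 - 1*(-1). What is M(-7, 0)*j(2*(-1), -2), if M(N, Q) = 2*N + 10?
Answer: -12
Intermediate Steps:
l = 7 (l = 6 + 1 = 7)
j(t, R) = 7 + R + t (j(t, R) = (t + R) + 7 = (R + t) + 7 = 7 + R + t)
M(N, Q) = 10 + 2*N
M(-7, 0)*j(2*(-1), -2) = (10 + 2*(-7))*(7 - 2 + 2*(-1)) = (10 - 14)*(7 - 2 - 2) = -4*3 = -12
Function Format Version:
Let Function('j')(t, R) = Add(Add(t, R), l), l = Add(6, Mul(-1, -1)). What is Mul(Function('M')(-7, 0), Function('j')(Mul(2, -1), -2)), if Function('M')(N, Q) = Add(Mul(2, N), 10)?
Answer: -12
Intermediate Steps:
l = 7 (l = Add(6, 1) = 7)
Function('j')(t, R) = Add(7, R, t) (Function('j')(t, R) = Add(Add(t, R), 7) = Add(Add(R, t), 7) = Add(7, R, t))
Function('M')(N, Q) = Add(10, Mul(2, N))
Mul(Function('M')(-7, 0), Function('j')(Mul(2, -1), -2)) = Mul(Add(10, Mul(2, -7)), Add(7, -2, Mul(2, -1))) = Mul(Add(10, -14), Add(7, -2, -2)) = Mul(-4, 3) = -12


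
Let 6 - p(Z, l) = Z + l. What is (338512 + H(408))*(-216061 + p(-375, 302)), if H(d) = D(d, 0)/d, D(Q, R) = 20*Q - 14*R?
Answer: -73116818424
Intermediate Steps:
D(Q, R) = -14*R + 20*Q
p(Z, l) = 6 - Z - l (p(Z, l) = 6 - (Z + l) = 6 + (-Z - l) = 6 - Z - l)
H(d) = 20 (H(d) = (-14*0 + 20*d)/d = (0 + 20*d)/d = (20*d)/d = 20)
(338512 + H(408))*(-216061 + p(-375, 302)) = (338512 + 20)*(-216061 + (6 - 1*(-375) - 1*302)) = 338532*(-216061 + (6 + 375 - 302)) = 338532*(-216061 + 79) = 338532*(-215982) = -73116818424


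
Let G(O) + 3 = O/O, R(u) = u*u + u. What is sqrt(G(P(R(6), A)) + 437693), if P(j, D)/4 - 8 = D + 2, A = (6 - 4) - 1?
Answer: sqrt(437691) ≈ 661.58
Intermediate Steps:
R(u) = u + u**2 (R(u) = u**2 + u = u + u**2)
A = 1 (A = 2 - 1 = 1)
P(j, D) = 40 + 4*D (P(j, D) = 32 + 4*(D + 2) = 32 + 4*(2 + D) = 32 + (8 + 4*D) = 40 + 4*D)
G(O) = -2 (G(O) = -3 + O/O = -3 + 1 = -2)
sqrt(G(P(R(6), A)) + 437693) = sqrt(-2 + 437693) = sqrt(437691)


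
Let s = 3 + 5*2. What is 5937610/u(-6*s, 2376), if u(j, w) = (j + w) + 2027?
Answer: 1187522/865 ≈ 1372.9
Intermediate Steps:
s = 13 (s = 3 + 10 = 13)
u(j, w) = 2027 + j + w
5937610/u(-6*s, 2376) = 5937610/(2027 - 6*13 + 2376) = 5937610/(2027 - 78 + 2376) = 5937610/4325 = 5937610*(1/4325) = 1187522/865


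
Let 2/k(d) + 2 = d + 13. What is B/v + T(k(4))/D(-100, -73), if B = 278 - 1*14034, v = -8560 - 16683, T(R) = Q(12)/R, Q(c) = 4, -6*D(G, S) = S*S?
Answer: 68761984/134519947 ≈ 0.51117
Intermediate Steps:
D(G, S) = -S²/6 (D(G, S) = -S*S/6 = -S²/6)
k(d) = 2/(11 + d) (k(d) = 2/(-2 + (d + 13)) = 2/(-2 + (13 + d)) = 2/(11 + d))
T(R) = 4/R
v = -25243
B = -13756 (B = 278 - 14034 = -13756)
B/v + T(k(4))/D(-100, -73) = -13756/(-25243) + (4/((2/(11 + 4))))/((-⅙*(-73)²)) = -13756*(-1/25243) + (4/((2/15)))/((-⅙*5329)) = 13756/25243 + (4/((2*(1/15))))/(-5329/6) = 13756/25243 + (4/(2/15))*(-6/5329) = 13756/25243 + (4*(15/2))*(-6/5329) = 13756/25243 + 30*(-6/5329) = 13756/25243 - 180/5329 = 68761984/134519947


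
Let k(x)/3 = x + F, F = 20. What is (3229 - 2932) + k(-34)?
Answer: 255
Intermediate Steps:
k(x) = 60 + 3*x (k(x) = 3*(x + 20) = 3*(20 + x) = 60 + 3*x)
(3229 - 2932) + k(-34) = (3229 - 2932) + (60 + 3*(-34)) = 297 + (60 - 102) = 297 - 42 = 255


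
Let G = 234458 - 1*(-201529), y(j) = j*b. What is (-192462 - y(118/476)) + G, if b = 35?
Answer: 8279555/34 ≈ 2.4352e+5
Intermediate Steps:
y(j) = 35*j (y(j) = j*35 = 35*j)
G = 435987 (G = 234458 + 201529 = 435987)
(-192462 - y(118/476)) + G = (-192462 - 35*118/476) + 435987 = (-192462 - 35*118*(1/476)) + 435987 = (-192462 - 35*59/238) + 435987 = (-192462 - 1*295/34) + 435987 = (-192462 - 295/34) + 435987 = -6544003/34 + 435987 = 8279555/34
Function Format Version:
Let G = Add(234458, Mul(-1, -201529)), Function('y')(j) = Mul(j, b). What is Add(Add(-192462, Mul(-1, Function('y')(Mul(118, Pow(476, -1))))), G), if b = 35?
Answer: Rational(8279555, 34) ≈ 2.4352e+5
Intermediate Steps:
Function('y')(j) = Mul(35, j) (Function('y')(j) = Mul(j, 35) = Mul(35, j))
G = 435987 (G = Add(234458, 201529) = 435987)
Add(Add(-192462, Mul(-1, Function('y')(Mul(118, Pow(476, -1))))), G) = Add(Add(-192462, Mul(-1, Mul(35, Mul(118, Pow(476, -1))))), 435987) = Add(Add(-192462, Mul(-1, Mul(35, Mul(118, Rational(1, 476))))), 435987) = Add(Add(-192462, Mul(-1, Mul(35, Rational(59, 238)))), 435987) = Add(Add(-192462, Mul(-1, Rational(295, 34))), 435987) = Add(Add(-192462, Rational(-295, 34)), 435987) = Add(Rational(-6544003, 34), 435987) = Rational(8279555, 34)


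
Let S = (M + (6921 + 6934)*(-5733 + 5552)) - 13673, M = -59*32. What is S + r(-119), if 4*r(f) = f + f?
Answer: -5046751/2 ≈ -2.5234e+6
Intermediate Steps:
M = -1888
r(f) = f/2 (r(f) = (f + f)/4 = (2*f)/4 = f/2)
S = -2523316 (S = (-1888 + (6921 + 6934)*(-5733 + 5552)) - 13673 = (-1888 + 13855*(-181)) - 13673 = (-1888 - 2507755) - 13673 = -2509643 - 13673 = -2523316)
S + r(-119) = -2523316 + (½)*(-119) = -2523316 - 119/2 = -5046751/2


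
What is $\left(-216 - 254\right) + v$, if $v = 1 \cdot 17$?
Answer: $-453$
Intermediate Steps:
$v = 17$
$\left(-216 - 254\right) + v = \left(-216 - 254\right) + 17 = -470 + 17 = -453$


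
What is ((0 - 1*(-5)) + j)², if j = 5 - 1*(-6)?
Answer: 256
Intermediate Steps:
j = 11 (j = 5 + 6 = 11)
((0 - 1*(-5)) + j)² = ((0 - 1*(-5)) + 11)² = ((0 + 5) + 11)² = (5 + 11)² = 16² = 256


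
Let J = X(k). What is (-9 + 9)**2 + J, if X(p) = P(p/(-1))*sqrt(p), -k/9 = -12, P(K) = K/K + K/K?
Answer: 12*sqrt(3) ≈ 20.785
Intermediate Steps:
P(K) = 2 (P(K) = 1 + 1 = 2)
k = 108 (k = -9*(-12) = 108)
X(p) = 2*sqrt(p)
J = 12*sqrt(3) (J = 2*sqrt(108) = 2*(6*sqrt(3)) = 12*sqrt(3) ≈ 20.785)
(-9 + 9)**2 + J = (-9 + 9)**2 + 12*sqrt(3) = 0**2 + 12*sqrt(3) = 0 + 12*sqrt(3) = 12*sqrt(3)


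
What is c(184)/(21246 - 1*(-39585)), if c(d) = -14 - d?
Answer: -22/6759 ≈ -0.0032549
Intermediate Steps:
c(184)/(21246 - 1*(-39585)) = (-14 - 1*184)/(21246 - 1*(-39585)) = (-14 - 184)/(21246 + 39585) = -198/60831 = -198*1/60831 = -22/6759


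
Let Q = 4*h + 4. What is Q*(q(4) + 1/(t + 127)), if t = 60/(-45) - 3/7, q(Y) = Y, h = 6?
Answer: 147574/1315 ≈ 112.22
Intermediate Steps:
t = -37/21 (t = 60*(-1/45) - 3*⅐ = -4/3 - 3/7 = -37/21 ≈ -1.7619)
Q = 28 (Q = 4*6 + 4 = 24 + 4 = 28)
Q*(q(4) + 1/(t + 127)) = 28*(4 + 1/(-37/21 + 127)) = 28*(4 + 1/(2630/21)) = 28*(4 + 21/2630) = 28*(10541/2630) = 147574/1315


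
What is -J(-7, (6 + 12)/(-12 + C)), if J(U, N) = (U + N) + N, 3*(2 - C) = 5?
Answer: 353/35 ≈ 10.086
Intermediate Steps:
C = ⅓ (C = 2 - ⅓*5 = 2 - 5/3 = ⅓ ≈ 0.33333)
J(U, N) = U + 2*N (J(U, N) = (N + U) + N = U + 2*N)
-J(-7, (6 + 12)/(-12 + C)) = -(-7 + 2*((6 + 12)/(-12 + ⅓))) = -(-7 + 2*(18/(-35/3))) = -(-7 + 2*(18*(-3/35))) = -(-7 + 2*(-54/35)) = -(-7 - 108/35) = -1*(-353/35) = 353/35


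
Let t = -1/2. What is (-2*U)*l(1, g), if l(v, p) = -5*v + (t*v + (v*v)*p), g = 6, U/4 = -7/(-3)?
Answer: -28/3 ≈ -9.3333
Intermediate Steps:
U = 28/3 (U = 4*(-7/(-3)) = 4*(-7*(-⅓)) = 4*(7/3) = 28/3 ≈ 9.3333)
t = -½ (t = -1*½ = -½ ≈ -0.50000)
l(v, p) = -11*v/2 + p*v² (l(v, p) = -5*v + (-v/2 + (v*v)*p) = -5*v + (-v/2 + v²*p) = -5*v + (-v/2 + p*v²) = -11*v/2 + p*v²)
(-2*U)*l(1, g) = (-2*28/3)*((½)*1*(-11 + 2*6*1)) = -28*(-11 + 12)/3 = -28/3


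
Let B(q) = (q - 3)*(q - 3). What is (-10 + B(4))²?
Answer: 81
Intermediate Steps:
B(q) = (-3 + q)² (B(q) = (-3 + q)*(-3 + q) = (-3 + q)²)
(-10 + B(4))² = (-10 + (-3 + 4)²)² = (-10 + 1²)² = (-10 + 1)² = (-9)² = 81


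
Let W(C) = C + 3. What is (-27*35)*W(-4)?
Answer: 945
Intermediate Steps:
W(C) = 3 + C
(-27*35)*W(-4) = (-27*35)*(3 - 4) = -945*(-1) = 945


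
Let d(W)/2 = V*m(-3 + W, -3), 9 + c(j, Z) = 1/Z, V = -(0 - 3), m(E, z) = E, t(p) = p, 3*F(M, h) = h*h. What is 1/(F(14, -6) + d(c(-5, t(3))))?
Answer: -1/58 ≈ -0.017241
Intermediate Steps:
F(M, h) = h**2/3 (F(M, h) = (h*h)/3 = h**2/3)
V = 3 (V = -1*(-3) = 3)
c(j, Z) = -9 + 1/Z
d(W) = -18 + 6*W (d(W) = 2*(3*(-3 + W)) = 2*(-9 + 3*W) = -18 + 6*W)
1/(F(14, -6) + d(c(-5, t(3)))) = 1/((1/3)*(-6)**2 + (-18 + 6*(-9 + 1/3))) = 1/((1/3)*36 + (-18 + 6*(-9 + 1/3))) = 1/(12 + (-18 + 6*(-26/3))) = 1/(12 + (-18 - 52)) = 1/(12 - 70) = 1/(-58) = -1/58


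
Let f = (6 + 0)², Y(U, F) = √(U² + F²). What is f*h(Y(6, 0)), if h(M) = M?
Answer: 216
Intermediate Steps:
Y(U, F) = √(F² + U²)
f = 36 (f = 6² = 36)
f*h(Y(6, 0)) = 36*√(0² + 6²) = 36*√(0 + 36) = 36*√36 = 36*6 = 216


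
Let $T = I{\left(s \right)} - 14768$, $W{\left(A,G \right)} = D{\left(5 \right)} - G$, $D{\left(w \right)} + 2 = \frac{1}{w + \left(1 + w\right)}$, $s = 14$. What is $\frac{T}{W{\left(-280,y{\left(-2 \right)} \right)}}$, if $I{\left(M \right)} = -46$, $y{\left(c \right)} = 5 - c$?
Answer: $\frac{81477}{49} \approx 1662.8$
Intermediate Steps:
$D{\left(w \right)} = -2 + \frac{1}{1 + 2 w}$ ($D{\left(w \right)} = -2 + \frac{1}{w + \left(1 + w\right)} = -2 + \frac{1}{1 + 2 w}$)
$W{\left(A,G \right)} = - \frac{21}{11} - G$ ($W{\left(A,G \right)} = \frac{-1 - 20}{1 + 2 \cdot 5} - G = \frac{-1 - 20}{1 + 10} - G = \frac{1}{11} \left(-21\right) - G = - \frac{21}{11} - G$)
$T = -14814$ ($T = -46 - 14768 = -14814$)
$\frac{T}{W{\left(-280,y{\left(-2 \right)} \right)}} = - \frac{14814}{- \frac{21}{11} - \left(5 - -2\right)} = - \frac{14814}{- \frac{21}{11} - \left(5 + 2\right)} = - \frac{14814}{- \frac{21}{11} - 7} = - \frac{14814}{- \frac{98}{11}} = \left(-14814\right) \left(- \frac{11}{98}\right) = \frac{81477}{49}$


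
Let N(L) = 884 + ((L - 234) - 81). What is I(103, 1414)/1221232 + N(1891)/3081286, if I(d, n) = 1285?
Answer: 3481841615/1881482532176 ≈ 0.0018506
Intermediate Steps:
N(L) = 569 + L (N(L) = 884 + ((-234 + L) - 81) = 884 + (-315 + L) = 569 + L)
I(103, 1414)/1221232 + N(1891)/3081286 = 1285/1221232 + (569 + 1891)/3081286 = 1285*(1/1221232) + 2460*(1/3081286) = 1285/1221232 + 1230/1540643 = 3481841615/1881482532176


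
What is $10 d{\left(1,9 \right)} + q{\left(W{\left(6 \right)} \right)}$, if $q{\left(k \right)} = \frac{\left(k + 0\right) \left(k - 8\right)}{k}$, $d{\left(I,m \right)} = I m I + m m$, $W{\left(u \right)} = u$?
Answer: $898$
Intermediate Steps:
$d{\left(I,m \right)} = m^{2} + m I^{2}$ ($d{\left(I,m \right)} = m I^{2} + m^{2} = m^{2} + m I^{2}$)
$q{\left(k \right)} = -8 + k$ ($q{\left(k \right)} = \frac{k \left(-8 + k\right)}{k} = -8 + k$)
$10 d{\left(1,9 \right)} + q{\left(W{\left(6 \right)} \right)} = 10 \cdot 9 \left(9 + 1^{2}\right) + \left(-8 + 6\right) = 10 \cdot 9 \left(9 + 1\right) - 2 = 10 \cdot 9 \cdot 10 - 2 = 10 \cdot 90 - 2 = 900 - 2 = 898$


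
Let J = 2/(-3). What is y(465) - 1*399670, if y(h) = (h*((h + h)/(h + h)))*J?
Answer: -399980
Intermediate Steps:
J = -⅔ (J = 2*(-⅓) = -⅔ ≈ -0.66667)
y(h) = -2*h/3 (y(h) = (h*((h + h)/(h + h)))*(-⅔) = (h*((2*h)/((2*h))))*(-⅔) = (h*((2*h)*(1/(2*h))))*(-⅔) = (h*1)*(-⅔) = h*(-⅔) = -2*h/3)
y(465) - 1*399670 = -⅔*465 - 1*399670 = -310 - 399670 = -399980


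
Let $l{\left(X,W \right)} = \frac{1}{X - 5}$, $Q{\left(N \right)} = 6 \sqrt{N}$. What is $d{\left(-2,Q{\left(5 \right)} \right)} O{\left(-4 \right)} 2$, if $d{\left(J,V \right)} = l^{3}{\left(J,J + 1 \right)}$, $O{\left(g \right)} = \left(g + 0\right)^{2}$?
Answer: $- \frac{32}{343} \approx -0.093295$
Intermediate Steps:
$O{\left(g \right)} = g^{2}$
$l{\left(X,W \right)} = \frac{1}{-5 + X}$
$d{\left(J,V \right)} = \frac{1}{\left(-5 + J\right)^{3}}$ ($d{\left(J,V \right)} = \left(\frac{1}{-5 + J}\right)^{3} = \frac{1}{\left(-5 + J\right)^{3}}$)
$d{\left(-2,Q{\left(5 \right)} \right)} O{\left(-4 \right)} 2 = \frac{\left(-4\right)^{2}}{\left(-5 - 2\right)^{3}} \cdot 2 = \frac{1}{-343} \cdot 16 \cdot 2 = \left(- \frac{1}{343}\right) 16 \cdot 2 = \left(- \frac{16}{343}\right) 2 = - \frac{32}{343}$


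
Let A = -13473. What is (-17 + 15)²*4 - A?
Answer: 13489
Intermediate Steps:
(-17 + 15)²*4 - A = (-17 + 15)²*4 - 1*(-13473) = (-2)²*4 + 13473 = 4*4 + 13473 = 16 + 13473 = 13489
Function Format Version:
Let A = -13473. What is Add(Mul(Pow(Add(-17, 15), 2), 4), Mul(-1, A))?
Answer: 13489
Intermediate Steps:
Add(Mul(Pow(Add(-17, 15), 2), 4), Mul(-1, A)) = Add(Mul(Pow(Add(-17, 15), 2), 4), Mul(-1, -13473)) = Add(Mul(Pow(-2, 2), 4), 13473) = Add(Mul(4, 4), 13473) = Add(16, 13473) = 13489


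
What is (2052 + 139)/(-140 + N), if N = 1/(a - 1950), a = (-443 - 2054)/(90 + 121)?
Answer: -906957877/57952791 ≈ -15.650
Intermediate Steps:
a = -2497/211 ≈ -11.834
N = -211/413947 (N = 1/(-2497/211 - 1950) = 1/(-413947/211) = -211/413947 ≈ -0.00050973)
(2052 + 139)/(-140 + N) = (2052 + 139)/(-140 - 211/413947) = 2191/(-57952791/413947) = 2191*(-413947/57952791) = -906957877/57952791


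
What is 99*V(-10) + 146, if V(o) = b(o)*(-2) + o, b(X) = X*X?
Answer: -20644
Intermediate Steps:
b(X) = X²
V(o) = o - 2*o² (V(o) = o²*(-2) + o = -2*o² + o = o - 2*o²)
99*V(-10) + 146 = 99*(-10*(1 - 2*(-10))) + 146 = 99*(-10*(1 + 20)) + 146 = 99*(-10*21) + 146 = 99*(-210) + 146 = -20790 + 146 = -20644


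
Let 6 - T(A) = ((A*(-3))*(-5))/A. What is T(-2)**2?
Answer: 81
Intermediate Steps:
T(A) = -9 (T(A) = 6 - (A*(-3))*(-5)/A = 6 - -3*A*(-5)/A = 6 - 15*A/A = 6 - 1*15 = 6 - 15 = -9)
T(-2)**2 = (-9)**2 = 81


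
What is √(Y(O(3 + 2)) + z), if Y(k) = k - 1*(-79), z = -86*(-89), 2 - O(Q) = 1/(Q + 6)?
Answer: 2*√233981/11 ≈ 87.948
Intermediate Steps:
O(Q) = 2 - 1/(6 + Q) (O(Q) = 2 - 1/(Q + 6) = 2 - 1/(6 + Q))
z = 7654
Y(k) = 79 + k (Y(k) = k + 79 = 79 + k)
√(Y(O(3 + 2)) + z) = √((79 + (11 + 2*(3 + 2))/(6 + (3 + 2))) + 7654) = √((79 + (11 + 2*5)/(6 + 5)) + 7654) = √((79 + (11 + 10)/11) + 7654) = √((79 + (1/11)*21) + 7654) = √((79 + 21/11) + 7654) = √(890/11 + 7654) = √(85084/11) = 2*√233981/11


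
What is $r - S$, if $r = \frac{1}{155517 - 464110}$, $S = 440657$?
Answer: $- \frac{135983665602}{308593} \approx -4.4066 \cdot 10^{5}$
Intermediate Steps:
$r = - \frac{1}{308593}$ ($r = \frac{1}{-308593} = - \frac{1}{308593} \approx -3.2405 \cdot 10^{-6}$)
$r - S = - \frac{1}{308593} - 440657 = - \frac{135983665602}{308593}$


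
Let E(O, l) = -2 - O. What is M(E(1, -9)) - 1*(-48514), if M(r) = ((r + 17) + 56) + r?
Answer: 48581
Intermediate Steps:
M(r) = 73 + 2*r (M(r) = ((17 + r) + 56) + r = (73 + r) + r = 73 + 2*r)
M(E(1, -9)) - 1*(-48514) = (73 + 2*(-2 - 1*1)) - 1*(-48514) = (73 + 2*(-2 - 1)) + 48514 = (73 + 2*(-3)) + 48514 = (73 - 6) + 48514 = 67 + 48514 = 48581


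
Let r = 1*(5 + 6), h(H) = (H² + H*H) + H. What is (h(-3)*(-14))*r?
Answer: -2310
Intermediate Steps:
h(H) = H + 2*H² (h(H) = (H² + H²) + H = 2*H² + H = H + 2*H²)
r = 11 (r = 1*11 = 11)
(h(-3)*(-14))*r = (-3*(1 + 2*(-3))*(-14))*11 = (-3*(1 - 6)*(-14))*11 = (-3*(-5)*(-14))*11 = (15*(-14))*11 = -210*11 = -2310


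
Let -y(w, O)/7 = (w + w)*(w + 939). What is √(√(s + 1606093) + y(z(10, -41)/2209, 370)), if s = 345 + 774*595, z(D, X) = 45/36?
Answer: √(-580790630 + 156149792*√516742)/8836 ≈ 37.819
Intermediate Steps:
z(D, X) = 5/4 (z(D, X) = 45*(1/36) = 5/4)
s = 460875 (s = 345 + 460530 = 460875)
y(w, O) = -14*w*(939 + w) (y(w, O) = -7*(w + w)*(w + 939) = -7*2*w*(939 + w) = -14*w*(939 + w))
√(√(s + 1606093) + y(z(10, -41)/2209, 370)) = √(√(460875 + 1606093) - 14*(5/4)/2209*(939 + (5/4)/2209)) = √(√2066968 - 14*(5/4)*(1/2209)*(939 + (5/4)*(1/2209))) = √(2*√516742 - 14*5/8836*(939 + 5/8836)) = √(2*√516742 - 14*5/8836*8297009/8836) = √(2*√516742 - 290395315/39037448) = √(-290395315/39037448 + 2*√516742)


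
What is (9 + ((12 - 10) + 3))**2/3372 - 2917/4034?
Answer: -2261365/3400662 ≈ -0.66498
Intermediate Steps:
(9 + ((12 - 10) + 3))**2/3372 - 2917/4034 = (9 + (2 + 3))**2*(1/3372) - 2917*1/4034 = (9 + 5)**2*(1/3372) - 2917/4034 = 14**2*(1/3372) - 2917/4034 = 196*(1/3372) - 2917/4034 = 49/843 - 2917/4034 = -2261365/3400662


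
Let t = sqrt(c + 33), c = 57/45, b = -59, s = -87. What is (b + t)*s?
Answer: 5133 - 29*sqrt(7710)/5 ≈ 4623.7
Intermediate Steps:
c = 19/15 (c = 57*(1/45) = 19/15 ≈ 1.2667)
t = sqrt(7710)/15 (t = sqrt(19/15 + 33) = sqrt(514/15) = sqrt(7710)/15 ≈ 5.8538)
(b + t)*s = (-59 + sqrt(7710)/15)*(-87) = 5133 - 29*sqrt(7710)/5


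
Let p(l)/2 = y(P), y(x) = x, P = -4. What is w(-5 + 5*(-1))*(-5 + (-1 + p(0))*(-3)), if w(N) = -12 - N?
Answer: -44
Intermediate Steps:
p(l) = -8 (p(l) = 2*(-4) = -8)
w(-5 + 5*(-1))*(-5 + (-1 + p(0))*(-3)) = (-12 - (-5 + 5*(-1)))*(-5 + (-1 - 8)*(-3)) = (-12 - (-5 - 5))*(-5 - 9*(-3)) = (-12 - 1*(-10))*(-5 + 27) = (-12 + 10)*22 = -2*22 = -44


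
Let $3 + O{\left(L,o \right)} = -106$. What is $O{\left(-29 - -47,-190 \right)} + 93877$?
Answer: $93768$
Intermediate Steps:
$O{\left(L,o \right)} = -109$ ($O{\left(L,o \right)} = -3 - 106 = -109$)
$O{\left(-29 - -47,-190 \right)} + 93877 = -109 + 93877 = 93768$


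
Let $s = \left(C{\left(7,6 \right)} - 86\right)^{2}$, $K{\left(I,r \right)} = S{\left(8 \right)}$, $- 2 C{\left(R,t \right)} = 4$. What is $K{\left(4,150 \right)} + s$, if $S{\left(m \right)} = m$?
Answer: $7752$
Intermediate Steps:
$C{\left(R,t \right)} = -2$ ($C{\left(R,t \right)} = \left(- \frac{1}{2}\right) 4 = -2$)
$K{\left(I,r \right)} = 8$
$s = 7744$ ($s = \left(-2 - 86\right)^{2} = \left(-88\right)^{2} = 7744$)
$K{\left(4,150 \right)} + s = 8 + 7744 = 7752$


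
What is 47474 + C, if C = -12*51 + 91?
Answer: 46953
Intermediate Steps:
C = -521 (C = -612 + 91 = -521)
47474 + C = 47474 - 521 = 46953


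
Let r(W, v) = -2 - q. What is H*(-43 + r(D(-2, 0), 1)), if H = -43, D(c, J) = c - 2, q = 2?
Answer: 2021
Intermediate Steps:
D(c, J) = -2 + c
r(W, v) = -4 (r(W, v) = -2 - 1*2 = -2 - 2 = -4)
H*(-43 + r(D(-2, 0), 1)) = -43*(-43 - 4) = -43*(-47) = 2021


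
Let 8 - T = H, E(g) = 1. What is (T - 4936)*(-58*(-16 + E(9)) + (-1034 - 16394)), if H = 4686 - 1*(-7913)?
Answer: 290212066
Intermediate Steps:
H = 12599 (H = 4686 + 7913 = 12599)
T = -12591 (T = 8 - 1*12599 = 8 - 12599 = -12591)
(T - 4936)*(-58*(-16 + E(9)) + (-1034 - 16394)) = (-12591 - 4936)*(-58*(-16 + 1) + (-1034 - 16394)) = -17527*(-58*(-15) - 17428) = -17527*(870 - 17428) = -17527*(-16558) = 290212066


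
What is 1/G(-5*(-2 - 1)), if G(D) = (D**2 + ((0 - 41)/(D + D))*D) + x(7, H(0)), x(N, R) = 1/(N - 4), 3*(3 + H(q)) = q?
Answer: 6/1229 ≈ 0.0048820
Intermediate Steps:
H(q) = -3 + q/3
x(N, R) = 1/(-4 + N)
G(D) = -121/6 + D**2 (G(D) = (D**2 + ((0 - 41)/(D + D))*D) + 1/(-4 + 7) = (D**2 + (-41*1/(2*D))*D) + 1/3 = (D**2 + (-41/(2*D))*D) + 1/3 = (D**2 - 41/2) + 1/3 = (-41/2 + D**2) + 1/3 = -121/6 + D**2)
1/G(-5*(-2 - 1)) = 1/(-121/6 + (-5*(-2 - 1))**2) = 1/(-121/6 + (-5*(-3))**2) = 1/(-121/6 + 15**2) = 1/(-121/6 + 225) = 1/(1229/6) = 6/1229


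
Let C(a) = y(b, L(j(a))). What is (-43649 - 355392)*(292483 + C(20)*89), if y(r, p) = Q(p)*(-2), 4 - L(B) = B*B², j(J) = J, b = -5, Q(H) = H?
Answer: -684662975611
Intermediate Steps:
L(B) = 4 - B³ (L(B) = 4 - B*B² = 4 - B³)
y(r, p) = -2*p (y(r, p) = p*(-2) = -2*p)
C(a) = -8 + 2*a³ (C(a) = -2*(4 - a³) = -8 + 2*a³)
(-43649 - 355392)*(292483 + C(20)*89) = (-43649 - 355392)*(292483 + (-8 + 2*20³)*89) = -399041*(292483 + (-8 + 2*8000)*89) = -399041*(292483 + (-8 + 16000)*89) = -399041*(292483 + 15992*89) = -399041*(292483 + 1423288) = -399041*1715771 = -684662975611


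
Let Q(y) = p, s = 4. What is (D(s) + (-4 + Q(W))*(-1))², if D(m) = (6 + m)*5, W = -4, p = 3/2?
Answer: 11025/4 ≈ 2756.3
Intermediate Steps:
p = 3/2 (p = 3*(½) = 3/2 ≈ 1.5000)
D(m) = 30 + 5*m
Q(y) = 3/2
(D(s) + (-4 + Q(W))*(-1))² = ((30 + 5*4) + (-4 + 3/2)*(-1))² = ((30 + 20) - 5/2*(-1))² = (50 + 5/2)² = (105/2)² = 11025/4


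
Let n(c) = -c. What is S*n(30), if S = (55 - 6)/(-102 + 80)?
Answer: 735/11 ≈ 66.818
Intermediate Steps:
S = -49/22 (S = 49/(-22) = 49*(-1/22) = -49/22 ≈ -2.2273)
S*n(30) = -(-49)*30/22 = -49/22*(-30) = 735/11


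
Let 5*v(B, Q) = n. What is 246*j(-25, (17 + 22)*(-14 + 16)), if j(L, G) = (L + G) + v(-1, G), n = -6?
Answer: 63714/5 ≈ 12743.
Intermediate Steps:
v(B, Q) = -6/5 (v(B, Q) = (⅕)*(-6) = -6/5)
j(L, G) = -6/5 + G + L (j(L, G) = (L + G) - 6/5 = (G + L) - 6/5 = -6/5 + G + L)
246*j(-25, (17 + 22)*(-14 + 16)) = 246*(-6/5 + (17 + 22)*(-14 + 16) - 25) = 246*(-6/5 + 39*2 - 25) = 246*(-6/5 + 78 - 25) = 246*(259/5) = 63714/5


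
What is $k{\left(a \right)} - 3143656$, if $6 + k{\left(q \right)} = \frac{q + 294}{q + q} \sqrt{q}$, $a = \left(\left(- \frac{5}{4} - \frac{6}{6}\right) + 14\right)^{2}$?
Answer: $- \frac{1182009999}{376} \approx -3.1436 \cdot 10^{6}$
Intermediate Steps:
$a = \frac{2209}{16}$ ($a = \left(\left(\left(-5\right) \frac{1}{4} - 1\right) + 14\right)^{2} = \left(\left(- \frac{5}{4} - 1\right) + 14\right)^{2} = \left(- \frac{9}{4} + 14\right)^{2} = \left(\frac{47}{4}\right)^{2} = \frac{2209}{16} \approx 138.06$)
$k{\left(q \right)} = -6 + \frac{294 + q}{2 \sqrt{q}}$ ($k{\left(q \right)} = -6 + \frac{q + 294}{q + q} \sqrt{q} = -6 + \frac{294 + q}{2 q} \sqrt{q} = -6 + \frac{294 + q}{2 \sqrt{q}}$)
$k{\left(a \right)} - 3143656 = \left(-6 + \frac{\sqrt{\frac{2209}{16}}}{2} + \frac{147}{\frac{47}{4}}\right) - 3143656 = \left(-6 + \frac{1}{2} \cdot \frac{47}{4} + 147 \cdot \frac{4}{47}\right) - 3143656 = \left(-6 + \frac{47}{8} + \frac{588}{47}\right) - 3143656 = \frac{4657}{376} - 3143656 = - \frac{1182009999}{376}$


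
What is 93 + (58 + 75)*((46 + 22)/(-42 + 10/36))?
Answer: -92949/751 ≈ -123.77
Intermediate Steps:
93 + (58 + 75)*((46 + 22)/(-42 + 10/36)) = 93 + 133*(68/(-42 + 10*(1/36))) = 93 + 133*(68/(-42 + 5/18)) = 93 + 133*(68/(-751/18)) = 93 + 133*(68*(-18/751)) = 93 + 133*(-1224/751) = 93 - 162792/751 = -92949/751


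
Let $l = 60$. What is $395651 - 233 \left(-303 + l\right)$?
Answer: $452270$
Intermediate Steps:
$395651 - 233 \left(-303 + l\right) = 395651 - 233 \left(-303 + 60\right) = 395651 - 233 \left(-243\right) = 395651 - -56619 = 395651 + 56619 = 452270$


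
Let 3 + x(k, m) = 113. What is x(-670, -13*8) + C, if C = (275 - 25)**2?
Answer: 62610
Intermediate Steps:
x(k, m) = 110 (x(k, m) = -3 + 113 = 110)
C = 62500 (C = 250**2 = 62500)
x(-670, -13*8) + C = 110 + 62500 = 62610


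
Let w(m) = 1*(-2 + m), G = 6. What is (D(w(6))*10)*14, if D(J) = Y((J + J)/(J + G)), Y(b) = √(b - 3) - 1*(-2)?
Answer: 280 + 28*I*√55 ≈ 280.0 + 207.65*I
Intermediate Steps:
w(m) = -2 + m
Y(b) = 2 + √(-3 + b) (Y(b) = √(-3 + b) + 2 = 2 + √(-3 + b))
D(J) = 2 + √(-3 + 2*J/(6 + J)) (D(J) = 2 + √(-3 + (J + J)/(J + 6)) = 2 + √(-3 + (2*J)/(6 + J)) = 2 + √(-3 + 2*J/(6 + J)))
(D(w(6))*10)*14 = ((2 + √((-18 - (-2 + 6))/(6 + (-2 + 6))))*10)*14 = ((2 + √((-18 - 1*4)/(6 + 4)))*10)*14 = ((2 + √((-18 - 4)/10))*10)*14 = ((2 + √((⅒)*(-22)))*10)*14 = ((2 + √(-11/5))*10)*14 = ((2 + I*√55/5)*10)*14 = (20 + 2*I*√55)*14 = 280 + 28*I*√55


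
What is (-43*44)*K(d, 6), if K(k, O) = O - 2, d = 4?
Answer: -7568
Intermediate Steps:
K(k, O) = -2 + O
(-43*44)*K(d, 6) = (-43*44)*(-2 + 6) = -1892*4 = -7568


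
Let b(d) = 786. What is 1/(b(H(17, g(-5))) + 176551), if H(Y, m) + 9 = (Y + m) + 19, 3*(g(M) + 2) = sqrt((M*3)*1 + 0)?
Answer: 1/177337 ≈ 5.6390e-6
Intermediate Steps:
g(M) = -2 + sqrt(3)*sqrt(M)/3 (g(M) = -2 + sqrt((M*3)*1 + 0)/3 = -2 + sqrt((3*M)*1 + 0)/3 = -2 + sqrt(3*M + 0)/3 = -2 + sqrt(3*M)/3 = -2 + (sqrt(3)*sqrt(M))/3 = -2 + sqrt(3)*sqrt(M)/3)
H(Y, m) = 10 + Y + m (H(Y, m) = -9 + ((Y + m) + 19) = -9 + (19 + Y + m) = 10 + Y + m)
1/(b(H(17, g(-5))) + 176551) = 1/(786 + 176551) = 1/177337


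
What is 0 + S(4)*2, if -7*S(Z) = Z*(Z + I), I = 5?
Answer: -72/7 ≈ -10.286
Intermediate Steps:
S(Z) = -Z*(5 + Z)/7 (S(Z) = -Z*(Z + 5)/7 = -Z*(5 + Z)/7)
0 + S(4)*2 = 0 - 1/7*4*(5 + 4)*2 = 0 - 1/7*4*9*2 = 0 - 36/7*2 = 0 - 72/7 = -72/7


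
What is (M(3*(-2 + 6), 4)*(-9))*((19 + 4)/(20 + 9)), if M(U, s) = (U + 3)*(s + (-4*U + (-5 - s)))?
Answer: 164565/29 ≈ 5674.7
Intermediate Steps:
M(U, s) = (-5 - 4*U)*(3 + U) (M(U, s) = (3 + U)*(s + (-5 - s - 4*U)) = (3 + U)*(-5 - 4*U) = (-5 - 4*U)*(3 + U))
(M(3*(-2 + 6), 4)*(-9))*((19 + 4)/(20 + 9)) = ((-15 - 51*(-2 + 6) - 4*9*(-2 + 6)**2)*(-9))*((19 + 4)/(20 + 9)) = ((-15 - 51*4 - 4*(3*4)**2)*(-9))*(23/29) = ((-15 - 17*12 - 4*12**2)*(-9))*(23*(1/29)) = ((-15 - 204 - 4*144)*(-9))*(23/29) = ((-15 - 204 - 576)*(-9))*(23/29) = -795*(-9)*(23/29) = 7155*(23/29) = 164565/29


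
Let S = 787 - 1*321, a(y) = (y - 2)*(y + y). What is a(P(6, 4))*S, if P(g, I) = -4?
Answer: 22368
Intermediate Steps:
a(y) = 2*y*(-2 + y) (a(y) = (-2 + y)*(2*y) = 2*y*(-2 + y))
S = 466 (S = 787 - 321 = 466)
a(P(6, 4))*S = (2*(-4)*(-2 - 4))*466 = (2*(-4)*(-6))*466 = 48*466 = 22368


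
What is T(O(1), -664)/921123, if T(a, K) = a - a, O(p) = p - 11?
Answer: 0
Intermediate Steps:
O(p) = -11 + p
T(a, K) = 0
T(O(1), -664)/921123 = 0/921123 = 0*(1/921123) = 0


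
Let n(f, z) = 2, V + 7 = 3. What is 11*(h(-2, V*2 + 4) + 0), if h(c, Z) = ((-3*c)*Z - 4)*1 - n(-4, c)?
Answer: -330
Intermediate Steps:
V = -4 (V = -7 + 3 = -4)
h(c, Z) = -6 - 3*Z*c (h(c, Z) = ((-3*c)*Z - 4)*1 - 1*2 = (-3*Z*c - 4)*1 - 2 = (-4 - 3*Z*c)*1 - 2 = (-4 - 3*Z*c) - 2 = -6 - 3*Z*c)
11*(h(-2, V*2 + 4) + 0) = 11*((-6 - 3*(-4*2 + 4)*(-2)) + 0) = 11*((-6 - 3*(-8 + 4)*(-2)) + 0) = 11*((-6 - 3*(-4)*(-2)) + 0) = 11*((-6 - 24) + 0) = 11*(-30 + 0) = 11*(-30) = -330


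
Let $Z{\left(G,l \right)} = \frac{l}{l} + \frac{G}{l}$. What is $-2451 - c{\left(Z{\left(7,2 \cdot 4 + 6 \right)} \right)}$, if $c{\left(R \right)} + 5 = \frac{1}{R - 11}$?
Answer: $- \frac{46472}{19} \approx -2445.9$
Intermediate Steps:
$Z{\left(G,l \right)} = 1 + \frac{G}{l}$
$c{\left(R \right)} = -5 + \frac{1}{-11 + R}$ ($c{\left(R \right)} = -5 + \frac{1}{R - 11} = -5 + \frac{1}{-11 + R}$)
$-2451 - c{\left(Z{\left(7,2 \cdot 4 + 6 \right)} \right)} = -2451 - \frac{56 - 5 \frac{7 + \left(2 \cdot 4 + 6\right)}{2 \cdot 4 + 6}}{-11 + \frac{7 + \left(2 \cdot 4 + 6\right)}{2 \cdot 4 + 6}} = -2451 - \frac{56 - 5 \frac{7 + \left(8 + 6\right)}{8 + 6}}{-11 + \frac{7 + \left(8 + 6\right)}{8 + 6}} = -2451 - \frac{56 - 5 \frac{7 + 14}{14}}{-11 + \frac{7 + 14}{14}} = -2451 - \frac{56 - 5 \cdot \frac{1}{14} \cdot 21}{-11 + \frac{1}{14} \cdot 21} = -2451 - \frac{56 - \frac{15}{2}}{-11 + \frac{3}{2}} = -2451 - \frac{56 - \frac{15}{2}}{- \frac{19}{2}} = -2451 - \left(- \frac{2}{19}\right) \frac{97}{2} = -2451 - - \frac{97}{19} = -2451 + \frac{97}{19} = - \frac{46472}{19}$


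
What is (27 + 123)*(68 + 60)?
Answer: 19200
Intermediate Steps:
(27 + 123)*(68 + 60) = 150*128 = 19200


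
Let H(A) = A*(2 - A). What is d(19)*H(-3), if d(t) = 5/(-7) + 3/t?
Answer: 1110/133 ≈ 8.3459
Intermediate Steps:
d(t) = -5/7 + 3/t (d(t) = 5*(-1/7) + 3/t = -5/7 + 3/t)
d(19)*H(-3) = (-5/7 + 3/19)*(-3*(2 - 1*(-3))) = (-5/7 + 3*(1/19))*(-3*(2 + 3)) = (-5/7 + 3/19)*(-3*5) = -74/133*(-15) = 1110/133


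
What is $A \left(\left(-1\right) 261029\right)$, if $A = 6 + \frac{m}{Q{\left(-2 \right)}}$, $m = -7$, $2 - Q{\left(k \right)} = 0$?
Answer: $- \frac{1305145}{2} \approx -6.5257 \cdot 10^{5}$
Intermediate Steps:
$Q{\left(k \right)} = 2$ ($Q{\left(k \right)} = 2 - 0 = 2 + 0 = 2$)
$A = \frac{5}{2}$ ($A = 6 - \frac{7}{2} = \frac{5}{2} \approx 2.5$)
$A \left(\left(-1\right) 261029\right) = \frac{5 \left(\left(-1\right) 261029\right)}{2} = \frac{5}{2} \left(-261029\right) = - \frac{1305145}{2}$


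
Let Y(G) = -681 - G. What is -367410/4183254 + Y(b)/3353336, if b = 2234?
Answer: -207373894195/2337976039224 ≈ -0.088698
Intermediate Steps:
-367410/4183254 + Y(b)/3353336 = -367410/4183254 + (-681 - 1*2234)/3353336 = -367410*1/4183254 + (-681 - 2234)*(1/3353336) = -61235/697209 - 2915*1/3353336 = -61235/697209 - 2915/3353336 = -207373894195/2337976039224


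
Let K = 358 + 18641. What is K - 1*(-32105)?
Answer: 51104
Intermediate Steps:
K = 18999
K - 1*(-32105) = 18999 - 1*(-32105) = 18999 + 32105 = 51104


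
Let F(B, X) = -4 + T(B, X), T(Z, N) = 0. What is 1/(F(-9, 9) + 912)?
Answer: 1/908 ≈ 0.0011013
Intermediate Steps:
F(B, X) = -4 (F(B, X) = -4 + 0 = -4)
1/(F(-9, 9) + 912) = 1/(-4 + 912) = 1/908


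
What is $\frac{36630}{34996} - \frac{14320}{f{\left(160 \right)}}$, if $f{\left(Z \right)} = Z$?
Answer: $- \frac{773878}{8749} \approx -88.453$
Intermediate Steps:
$\frac{36630}{34996} - \frac{14320}{f{\left(160 \right)}} = \frac{36630}{34996} - \frac{14320}{160} = 36630 \cdot \frac{1}{34996} - \frac{179}{2} = \frac{18315}{17498} - \frac{179}{2} = - \frac{773878}{8749}$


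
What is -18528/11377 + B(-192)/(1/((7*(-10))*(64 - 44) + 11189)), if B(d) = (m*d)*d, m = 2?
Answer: 8211047012256/11377 ≈ 7.2172e+8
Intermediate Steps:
B(d) = 2*d² (B(d) = (2*d)*d = 2*d²)
-18528/11377 + B(-192)/(1/((7*(-10))*(64 - 44) + 11189)) = -18528/11377 + (2*(-192)²)/(1/((7*(-10))*(64 - 44) + 11189)) = -18528*1/11377 + (2*36864)/(1/(-70*20 + 11189)) = -18528/11377 + 73728/(1/(-1400 + 11189)) = -18528/11377 + 73728/(1/9789) = -18528/11377 + 73728*9789 = -18528/11377 + 721723392 = 8211047012256/11377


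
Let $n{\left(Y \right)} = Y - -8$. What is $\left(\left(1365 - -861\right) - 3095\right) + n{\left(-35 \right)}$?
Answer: $-896$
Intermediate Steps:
$n{\left(Y \right)} = 8 + Y$ ($n{\left(Y \right)} = Y + 8 = 8 + Y$)
$\left(\left(1365 - -861\right) - 3095\right) + n{\left(-35 \right)} = \left(\left(1365 - -861\right) - 3095\right) + \left(8 - 35\right) = \left(\left(1365 + 861\right) - 3095\right) - 27 = \left(2226 - 3095\right) - 27 = -869 - 27 = -896$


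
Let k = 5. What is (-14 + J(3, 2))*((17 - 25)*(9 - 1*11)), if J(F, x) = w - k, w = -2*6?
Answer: -496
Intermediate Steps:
w = -12
J(F, x) = -17 (J(F, x) = -12 - 1*5 = -12 - 5 = -17)
(-14 + J(3, 2))*((17 - 25)*(9 - 1*11)) = (-14 - 17)*((17 - 25)*(9 - 1*11)) = -(-248)*(9 - 11) = -(-248)*(-2) = -31*16 = -496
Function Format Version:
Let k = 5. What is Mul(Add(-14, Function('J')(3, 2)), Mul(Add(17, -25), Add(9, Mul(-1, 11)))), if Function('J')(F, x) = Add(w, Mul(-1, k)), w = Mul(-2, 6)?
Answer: -496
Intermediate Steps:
w = -12
Function('J')(F, x) = -17 (Function('J')(F, x) = Add(-12, Mul(-1, 5)) = Add(-12, -5) = -17)
Mul(Add(-14, Function('J')(3, 2)), Mul(Add(17, -25), Add(9, Mul(-1, 11)))) = Mul(Add(-14, -17), Mul(Add(17, -25), Add(9, Mul(-1, 11)))) = Mul(-31, Mul(-8, Add(9, -11))) = Mul(-31, Mul(-8, -2)) = Mul(-31, 16) = -496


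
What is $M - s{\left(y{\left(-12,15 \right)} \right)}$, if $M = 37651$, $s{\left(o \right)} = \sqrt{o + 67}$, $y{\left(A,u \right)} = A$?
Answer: $37651 - \sqrt{55} \approx 37644.0$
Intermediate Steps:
$s{\left(o \right)} = \sqrt{67 + o}$
$M - s{\left(y{\left(-12,15 \right)} \right)} = 37651 - \sqrt{67 - 12} = 37651 - \sqrt{55}$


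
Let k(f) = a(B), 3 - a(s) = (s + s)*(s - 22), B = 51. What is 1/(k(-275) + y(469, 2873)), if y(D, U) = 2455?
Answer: -1/500 ≈ -0.0020000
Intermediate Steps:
a(s) = 3 - 2*s*(-22 + s) (a(s) = 3 - (s + s)*(s - 22) = 3 - 2*s*(-22 + s))
k(f) = -2955 (k(f) = 3 - 2*51**2 + 44*51 = 3 - 2*2601 + 2244 = 3 - 5202 + 2244 = -2955)
1/(k(-275) + y(469, 2873)) = 1/(-2955 + 2455) = 1/(-500) = -1/500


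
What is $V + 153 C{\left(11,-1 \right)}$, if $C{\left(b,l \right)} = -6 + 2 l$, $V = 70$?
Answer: $-1154$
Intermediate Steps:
$V + 153 C{\left(11,-1 \right)} = 70 + 153 \left(-6 + 2 \left(-1\right)\right) = 70 + 153 \left(-6 - 2\right) = 70 + 153 \left(-8\right) = 70 - 1224 = -1154$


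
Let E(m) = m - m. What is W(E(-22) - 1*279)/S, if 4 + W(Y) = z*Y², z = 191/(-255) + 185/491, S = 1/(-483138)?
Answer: 584332617515436/41735 ≈ 1.4001e+10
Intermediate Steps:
S = -1/483138 ≈ -2.0698e-6
E(m) = 0
z = -46606/125205 (z = 191*(-1/255) + 185*(1/491) = -191/255 + 185/491 = -46606/125205 ≈ -0.37224)
W(Y) = -4 - 46606*Y²/125205
W(E(-22) - 1*279)/S = (-4 - 46606*(0 - 1*279)²/125205)/(-1/483138) = (-4 - 46606*(0 - 279)²/125205)*(-483138) = (-4 - 46606/125205*(-279)²)*(-483138) = (-4 - 46606/125205*77841)*(-483138) = (-4 - 1209285882/41735)*(-483138) = -1209452822/41735*(-483138) = 584332617515436/41735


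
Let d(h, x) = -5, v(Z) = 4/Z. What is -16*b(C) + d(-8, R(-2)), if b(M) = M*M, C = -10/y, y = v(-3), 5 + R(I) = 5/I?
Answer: -905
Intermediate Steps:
R(I) = -5 + 5/I
y = -4/3 (y = 4/(-3) = 4*(-⅓) = -4/3 ≈ -1.3333)
C = 15/2 (C = -10/(-4/3) = -10*(-¾) = 15/2 ≈ 7.5000)
b(M) = M²
-16*b(C) + d(-8, R(-2)) = -16*(15/2)² - 5 = -16*225/4 - 5 = -900 - 5 = -905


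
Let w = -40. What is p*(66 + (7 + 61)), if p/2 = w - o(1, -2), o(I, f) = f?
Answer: -10184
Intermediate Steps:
p = -76 (p = 2*(-40 - 1*(-2)) = 2*(-40 + 2) = 2*(-38) = -76)
p*(66 + (7 + 61)) = -76*(66 + (7 + 61)) = -76*(66 + 68) = -76*134 = -10184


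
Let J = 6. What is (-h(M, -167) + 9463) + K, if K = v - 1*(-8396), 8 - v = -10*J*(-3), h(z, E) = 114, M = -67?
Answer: 17573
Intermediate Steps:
v = -172 (v = 8 - (-10*6)*(-3) = 8 - (-60)*(-3) = 8 - 1*180 = 8 - 180 = -172)
K = 8224 (K = -172 - 1*(-8396) = -172 + 8396 = 8224)
(-h(M, -167) + 9463) + K = (-1*114 + 9463) + 8224 = (-114 + 9463) + 8224 = 9349 + 8224 = 17573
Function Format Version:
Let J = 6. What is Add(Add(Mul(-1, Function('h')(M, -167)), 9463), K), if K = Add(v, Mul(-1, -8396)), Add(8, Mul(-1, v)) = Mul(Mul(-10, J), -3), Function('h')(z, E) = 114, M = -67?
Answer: 17573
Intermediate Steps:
v = -172 (v = Add(8, Mul(-1, Mul(Mul(-10, 6), -3))) = Add(8, Mul(-1, Mul(-60, -3))) = Add(8, Mul(-1, 180)) = Add(8, -180) = -172)
K = 8224 (K = Add(-172, Mul(-1, -8396)) = Add(-172, 8396) = 8224)
Add(Add(Mul(-1, Function('h')(M, -167)), 9463), K) = Add(Add(Mul(-1, 114), 9463), 8224) = Add(Add(-114, 9463), 8224) = Add(9349, 8224) = 17573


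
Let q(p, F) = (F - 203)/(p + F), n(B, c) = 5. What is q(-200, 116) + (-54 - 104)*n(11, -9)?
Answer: -22091/28 ≈ -788.96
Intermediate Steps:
q(p, F) = (-203 + F)/(F + p)
q(-200, 116) + (-54 - 104)*n(11, -9) = (-203 + 116)/(116 - 200) + (-54 - 104)*5 = -87/(-84) - 158*5 = -1/84*(-87) - 790 = 29/28 - 790 = -22091/28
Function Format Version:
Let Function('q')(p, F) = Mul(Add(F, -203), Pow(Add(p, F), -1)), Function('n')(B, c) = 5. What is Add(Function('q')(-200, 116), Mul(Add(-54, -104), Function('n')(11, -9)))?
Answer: Rational(-22091, 28) ≈ -788.96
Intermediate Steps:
Function('q')(p, F) = Mul(Pow(Add(F, p), -1), Add(-203, F)) (Function('q')(p, F) = Mul(Add(-203, F), Pow(Add(F, p), -1)) = Mul(Pow(Add(F, p), -1), Add(-203, F)))
Add(Function('q')(-200, 116), Mul(Add(-54, -104), Function('n')(11, -9))) = Add(Mul(Pow(Add(116, -200), -1), Add(-203, 116)), Mul(Add(-54, -104), 5)) = Add(Mul(Pow(-84, -1), -87), Mul(-158, 5)) = Add(Mul(Rational(-1, 84), -87), -790) = Add(Rational(29, 28), -790) = Rational(-22091, 28)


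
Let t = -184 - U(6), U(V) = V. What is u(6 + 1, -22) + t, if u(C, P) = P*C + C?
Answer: -337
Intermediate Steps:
u(C, P) = C + C*P (u(C, P) = C*P + C = C + C*P)
t = -190 (t = -184 - 1*6 = -184 - 6 = -190)
u(6 + 1, -22) + t = (6 + 1)*(1 - 22) - 190 = 7*(-21) - 190 = -147 - 190 = -337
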